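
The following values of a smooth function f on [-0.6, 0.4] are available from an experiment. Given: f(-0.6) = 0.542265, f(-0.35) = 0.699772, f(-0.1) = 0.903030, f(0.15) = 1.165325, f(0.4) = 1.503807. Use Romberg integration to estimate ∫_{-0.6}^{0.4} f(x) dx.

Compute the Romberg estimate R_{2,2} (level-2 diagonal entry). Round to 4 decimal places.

0.9427

R_{0,0} (trapezoid, 1 panel, h=1.0000): 1.023036
R_{1,0} (trapezoid, 2 panels, h=0.5000): 0.963033
R_{2,0} (trapezoid, 4 panels, h=0.2500): 0.947791
R_{1,1} = 0.963033 + (0.963033 − 1.023036)/3 = 0.943032
R_{2,1} = 0.947791 + (0.947791 − 0.963033)/3 = 0.942710
R_{2,2} = 0.942710 + (0.942710 − 0.943032)/15 = 0.942689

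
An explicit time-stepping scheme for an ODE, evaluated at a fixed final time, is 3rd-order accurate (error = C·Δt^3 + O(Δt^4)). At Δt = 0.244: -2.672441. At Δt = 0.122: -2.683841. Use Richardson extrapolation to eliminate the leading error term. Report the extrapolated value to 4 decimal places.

-2.6855

Extrapolated value = (8·A(Δt/2) − A(Δt)) / (8 − 1)
= (8·(-2.683841) − (-2.672441)) / 7
= -18.798287 / 7 = -2.685470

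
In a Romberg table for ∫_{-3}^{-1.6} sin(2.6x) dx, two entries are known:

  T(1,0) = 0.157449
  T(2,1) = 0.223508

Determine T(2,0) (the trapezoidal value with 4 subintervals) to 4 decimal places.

0.2070

From T(2,1) = (4·T(2,0) − T(1,0))/3, solve for T(2,0):
4·T(2,0) = 3·0.223508 + 0.157449 = 0.827973
T(2,0) = 0.206993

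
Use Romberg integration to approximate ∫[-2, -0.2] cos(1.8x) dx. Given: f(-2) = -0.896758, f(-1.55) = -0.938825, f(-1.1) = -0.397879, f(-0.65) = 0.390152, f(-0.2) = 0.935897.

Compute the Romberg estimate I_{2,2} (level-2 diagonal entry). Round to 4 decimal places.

I_{0,0} (trapezoid, 1 panel, h=1.8000): 0.035225
I_{1,0} (trapezoid, 2 panels, h=0.9000): -0.340479
I_{2,0} (trapezoid, 4 panels, h=0.4500): -0.417142
I_{1,1} = -0.340479 + (-0.340479 − 0.035225)/3 = -0.465714
I_{2,1} = -0.417142 + (-0.417142 − (-0.340479))/3 = -0.442696
I_{2,2} = -0.442696 + (-0.442696 − (-0.465714))/15 = -0.441161

-0.4412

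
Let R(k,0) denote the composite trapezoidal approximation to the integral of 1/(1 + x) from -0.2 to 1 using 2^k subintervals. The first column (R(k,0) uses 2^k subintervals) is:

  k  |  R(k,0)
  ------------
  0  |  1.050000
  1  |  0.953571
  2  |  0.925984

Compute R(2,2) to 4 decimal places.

0.9165

Richardson extrapolation on the trapezoidal column (denominator 4−1=3):
R(1,1) = 0.953571 + (0.953571 − 1.050000)/3 = 0.921428
R(2,1) = 0.925984 + (0.925984 − 0.953571)/3 = 0.916788
R(2,2) = 0.916788 + (0.916788 − 0.921428)/15 = 0.916479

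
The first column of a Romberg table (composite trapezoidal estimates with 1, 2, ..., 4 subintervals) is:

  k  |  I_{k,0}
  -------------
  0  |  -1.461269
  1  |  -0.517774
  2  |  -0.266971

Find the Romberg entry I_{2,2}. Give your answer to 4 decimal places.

-0.1820

I_{1,1} = (4·(-0.517774) − (-1.461269)) / 3 = -0.203276
I_{2,1} = -0.266971 + (-0.266971 − (-0.517774))/3 = -0.183370
I_{2,2} = (16·(-0.183370) − (-0.203276)) / 15 = -0.182043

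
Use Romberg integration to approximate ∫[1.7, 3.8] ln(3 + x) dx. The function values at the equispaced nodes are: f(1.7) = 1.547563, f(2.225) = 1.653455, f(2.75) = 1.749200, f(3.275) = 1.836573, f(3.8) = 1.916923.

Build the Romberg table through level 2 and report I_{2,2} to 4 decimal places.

3.6615

I_{0,0} (trapezoid, 1 panel, h=2.1000): 3.637710
I_{1,0} (trapezoid, 2 panels, h=1.0500): 3.655515
I_{2,0} (trapezoid, 4 panels, h=0.5250): 3.660022
I_{1,1} = 3.655515 + (3.655515 − 3.637710)/3 = 3.661450
I_{2,1} = 3.660022 + (3.660022 − 3.655515)/3 = 3.661524
I_{2,2} = 3.661524 + (3.661524 − 3.661450)/15 = 3.661529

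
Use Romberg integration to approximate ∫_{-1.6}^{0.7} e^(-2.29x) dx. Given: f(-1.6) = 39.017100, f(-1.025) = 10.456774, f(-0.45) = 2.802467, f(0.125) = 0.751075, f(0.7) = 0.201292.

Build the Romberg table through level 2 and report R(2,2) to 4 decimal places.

R(0,0) (trapezoid, 1 panel, h=2.3000): 45.101151
R(1,0) (trapezoid, 2 panels, h=1.1500): 25.773412
R(2,0) (trapezoid, 4 panels, h=0.5750): 19.331219
R(1,1) = 25.773412 + (25.773412 − 45.101151)/3 = 19.330832
R(2,1) = 19.331219 + (19.331219 − 25.773412)/3 = 17.183821
R(2,2) = 17.183821 + (17.183821 − 19.330832)/15 = 17.040687

17.0407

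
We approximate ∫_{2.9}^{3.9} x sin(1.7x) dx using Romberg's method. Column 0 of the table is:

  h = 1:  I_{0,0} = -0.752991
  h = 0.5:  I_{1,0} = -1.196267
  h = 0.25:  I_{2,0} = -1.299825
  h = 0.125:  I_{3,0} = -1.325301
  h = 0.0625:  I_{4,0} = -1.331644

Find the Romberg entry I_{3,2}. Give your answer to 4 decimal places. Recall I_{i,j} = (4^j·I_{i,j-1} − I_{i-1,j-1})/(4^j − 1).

Richardson extrapolation on the trapezoidal column (denominator 4−1=3):
I_{2,1} = -1.299825 + (-1.299825 − (-1.196267))/3 = -1.334344
I_{3,1} = (4·(-1.325301) − (-1.299825)) / 3 = -1.333793
I_{3,2} = (16·(-1.333793) − (-1.334344)) / 15 = -1.333756

-1.3338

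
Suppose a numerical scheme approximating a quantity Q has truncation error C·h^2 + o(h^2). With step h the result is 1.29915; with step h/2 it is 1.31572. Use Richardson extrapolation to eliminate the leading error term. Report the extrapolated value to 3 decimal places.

1.321

The leading error scales as h^2; refining by a factor of 2 reduces it by 2^2 = 4.
Extrapolated value = (4·A(h/2) − A(h)) / (4 − 1)
= (4·1.31572 − 1.29915) / 3
= 3.96373 / 3 = 1.32124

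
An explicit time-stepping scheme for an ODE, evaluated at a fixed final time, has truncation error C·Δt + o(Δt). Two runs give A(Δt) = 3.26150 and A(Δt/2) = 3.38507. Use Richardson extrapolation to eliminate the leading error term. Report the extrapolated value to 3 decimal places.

3.509

Extrapolated value = (2·A(Δt/2) − A(Δt)) / (2 − 1)
= (2·3.38507 − 3.26150) / 1
= 3.50864 / 1 = 3.50864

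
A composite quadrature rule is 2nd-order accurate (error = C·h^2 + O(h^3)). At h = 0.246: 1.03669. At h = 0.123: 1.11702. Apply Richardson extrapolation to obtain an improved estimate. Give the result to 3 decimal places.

The leading error scales as h^2; refining by a factor of 2 reduces it by 2^2 = 4.
Extrapolated value = (4·A(h/2) − A(h)) / (4 − 1)
= (4·1.11702 − 1.03669) / 3
= 3.43139 / 3 = 1.14380

1.144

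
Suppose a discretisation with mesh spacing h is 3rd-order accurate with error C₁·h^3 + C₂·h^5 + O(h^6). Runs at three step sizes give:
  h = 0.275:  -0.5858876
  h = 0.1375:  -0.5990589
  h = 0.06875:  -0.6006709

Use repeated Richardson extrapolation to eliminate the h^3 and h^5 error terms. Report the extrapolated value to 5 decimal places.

-0.60090

First eliminate the h^3 term (factor 2^3 = 8):
  B₁ = (8·(-0.5990589) − (-0.5858876))/7 = -0.6009405
  B₂ = (8·(-0.6006709) − (-0.5990589))/7 = -0.6009012
Then eliminate the h^5 term (factor 2^5 = 32):
  (32·(-0.6009012) − (-0.6009405))/31 = -0.6008999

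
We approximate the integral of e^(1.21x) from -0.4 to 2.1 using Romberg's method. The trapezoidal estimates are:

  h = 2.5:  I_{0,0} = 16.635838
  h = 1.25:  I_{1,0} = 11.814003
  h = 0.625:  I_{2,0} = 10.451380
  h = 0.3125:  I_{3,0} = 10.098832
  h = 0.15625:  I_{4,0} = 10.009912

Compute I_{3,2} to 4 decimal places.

I_{2,1} = (4·10.451380 − 11.814003) / 3 = 9.997172
I_{3,1} = 10.098832 + (10.098832 − 10.451380)/3 = 9.981316
I_{3,2} = (16·9.981316 − 9.997172) / 15 = 9.980259
(Column j=1 coincides with Simpson's rule on the same nodes.)

9.9803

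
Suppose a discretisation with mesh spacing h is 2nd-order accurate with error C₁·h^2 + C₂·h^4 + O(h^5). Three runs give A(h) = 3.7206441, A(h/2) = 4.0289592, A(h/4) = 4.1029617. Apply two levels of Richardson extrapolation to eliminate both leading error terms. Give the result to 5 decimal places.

4.12736

First eliminate the h^2 term (factor 2^2 = 4):
  B₁ = (4·4.0289592 − 3.7206441)/3 = 4.1317309
  B₂ = (4·4.1029617 − 4.0289592)/3 = 4.1276292
Then eliminate the h^4 term (factor 2^4 = 16):
  (16·4.1276292 − 4.1317309)/15 = 4.1273558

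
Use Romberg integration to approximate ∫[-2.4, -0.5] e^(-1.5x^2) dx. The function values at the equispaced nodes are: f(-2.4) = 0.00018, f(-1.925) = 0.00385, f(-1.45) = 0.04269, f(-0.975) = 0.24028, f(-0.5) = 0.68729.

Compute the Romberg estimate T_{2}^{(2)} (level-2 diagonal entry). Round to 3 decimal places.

0.277

T_{0}^{(0)} (trapezoid, 1 panel, h=1.9000): 0.65310
T_{1}^{(0)} (trapezoid, 2 panels, h=0.9500): 0.36710
T_{2}^{(0)} (trapezoid, 4 panels, h=0.4750): 0.29951
T_{1}^{(1)} = 0.36710 + (0.36710 − 0.65310)/3 = 0.27177
T_{2}^{(1)} = 0.29951 + (0.29951 − 0.36710)/3 = 0.27698
T_{2}^{(2)} = 0.27698 + (0.27698 − 0.27177)/15 = 0.27733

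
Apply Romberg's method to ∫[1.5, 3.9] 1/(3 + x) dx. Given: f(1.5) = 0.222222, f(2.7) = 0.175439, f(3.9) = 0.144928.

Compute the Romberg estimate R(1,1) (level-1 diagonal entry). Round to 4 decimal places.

R(0,0) (trapezoid, 1 panel, h=2.4000): 0.440580
R(1,0) (trapezoid, 2 panels, h=1.2000): 0.430817
R(1,1) = 0.430817 + (0.430817 − 0.440580)/3 = 0.427563

0.4276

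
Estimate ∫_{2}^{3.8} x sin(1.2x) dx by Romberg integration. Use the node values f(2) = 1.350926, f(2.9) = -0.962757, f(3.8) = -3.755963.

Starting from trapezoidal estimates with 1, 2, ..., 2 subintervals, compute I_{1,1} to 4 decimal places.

I_{0,0} (trapezoid, 1 panel, h=1.8000): -2.164533
I_{1,0} (trapezoid, 2 panels, h=0.9000): -1.948748
I_{1,1} = -1.948748 + (-1.948748 − (-2.164533))/3 = -1.876820

-1.8768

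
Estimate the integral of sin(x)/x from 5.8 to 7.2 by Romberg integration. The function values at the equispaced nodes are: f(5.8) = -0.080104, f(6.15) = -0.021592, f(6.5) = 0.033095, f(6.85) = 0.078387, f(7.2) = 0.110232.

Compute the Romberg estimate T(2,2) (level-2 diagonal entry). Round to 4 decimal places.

T(0,0) (trapezoid, 1 panel, h=1.4000): 0.021090
T(1,0) (trapezoid, 2 panels, h=0.7000): 0.033711
T(2,0) (trapezoid, 4 panels, h=0.3500): 0.036734
T(1,1) = 0.033711 + (0.033711 − 0.021090)/3 = 0.037918
T(2,1) = 0.036734 + (0.036734 − 0.033711)/3 = 0.037742
T(2,2) = 0.037742 + (0.037742 − 0.037918)/15 = 0.037730

0.0377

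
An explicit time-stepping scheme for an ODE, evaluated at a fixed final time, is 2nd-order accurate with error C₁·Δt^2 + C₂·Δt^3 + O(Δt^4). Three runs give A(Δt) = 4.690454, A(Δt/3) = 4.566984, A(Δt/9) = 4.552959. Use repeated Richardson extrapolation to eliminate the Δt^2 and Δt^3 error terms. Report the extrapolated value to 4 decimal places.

First eliminate the Δt^2 term (factor 3^2 = 9):
  B₁ = (9·4.566984 − 4.690454)/8 = 4.551550
  B₂ = (9·4.552959 − 4.566984)/8 = 4.551206
Then eliminate the Δt^3 term (factor 3^3 = 27):
  (27·4.551206 − 4.551550)/26 = 4.551193

4.5512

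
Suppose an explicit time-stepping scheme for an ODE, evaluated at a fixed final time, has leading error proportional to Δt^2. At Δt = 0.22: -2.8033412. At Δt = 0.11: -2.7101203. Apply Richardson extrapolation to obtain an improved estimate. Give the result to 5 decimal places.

Extrapolated value = (4·A(Δt/2) − A(Δt)) / (4 − 1)
= (4·(-2.7101203) − (-2.8033412)) / 3
= -8.0371400 / 3 = -2.6790467

-2.67905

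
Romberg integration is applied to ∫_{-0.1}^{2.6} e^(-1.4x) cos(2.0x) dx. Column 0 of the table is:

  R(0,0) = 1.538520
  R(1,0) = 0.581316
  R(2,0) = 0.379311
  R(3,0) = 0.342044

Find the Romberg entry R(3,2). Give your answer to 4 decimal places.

Richardson extrapolation on the trapezoidal column (denominator 4−1=3):
R(2,1) = (4·0.379311 − 0.581316) / 3 = 0.311976
R(3,1) = (4·0.342044 − 0.379311) / 3 = 0.329622
R(3,2) = 0.329622 + (0.329622 − 0.311976)/15 = 0.330798

0.3308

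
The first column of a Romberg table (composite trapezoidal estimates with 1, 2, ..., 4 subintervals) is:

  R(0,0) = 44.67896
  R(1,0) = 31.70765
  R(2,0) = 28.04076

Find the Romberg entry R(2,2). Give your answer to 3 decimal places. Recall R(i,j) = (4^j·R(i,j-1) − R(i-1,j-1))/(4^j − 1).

26.781

Richardson extrapolation on the trapezoidal column (denominator 4−1=3):
R(1,1) = (4·31.70765 − 44.67896) / 3 = 27.38388
R(2,1) = 28.04076 + (28.04076 − 31.70765)/3 = 26.81846
R(2,2) = (16·26.81846 − 27.38388) / 15 = 26.78077
(Column j=1 coincides with Simpson's rule on the same nodes.)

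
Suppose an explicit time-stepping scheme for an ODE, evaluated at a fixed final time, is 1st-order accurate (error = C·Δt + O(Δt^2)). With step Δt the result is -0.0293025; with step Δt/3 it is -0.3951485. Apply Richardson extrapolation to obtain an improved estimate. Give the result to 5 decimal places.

-0.57807

Extrapolated value = (3·A(Δt/3) − A(Δt)) / (3 − 1)
= (3·(-0.3951485) − (-0.0293025)) / 2
= -1.1561430 / 2 = -0.5780715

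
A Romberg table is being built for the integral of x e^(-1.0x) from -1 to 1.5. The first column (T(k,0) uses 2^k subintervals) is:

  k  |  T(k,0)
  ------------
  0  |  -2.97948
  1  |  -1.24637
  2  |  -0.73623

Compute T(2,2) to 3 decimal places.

-0.559

T(1,1) = (4·(-1.24637) − (-2.97948)) / 3 = -0.66867
T(2,1) = (4·(-0.73623) − (-1.24637)) / 3 = -0.56618
T(2,2) = (16·(-0.56618) − (-0.66867)) / 15 = -0.55935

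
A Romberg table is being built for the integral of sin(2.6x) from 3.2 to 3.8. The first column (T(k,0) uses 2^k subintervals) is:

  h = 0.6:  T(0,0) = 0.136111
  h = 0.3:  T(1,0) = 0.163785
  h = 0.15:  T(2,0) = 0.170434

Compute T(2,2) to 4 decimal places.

0.1726

T(1,1) = (4·0.163785 − 0.136111) / 3 = 0.173010
T(2,1) = 0.170434 + (0.170434 − 0.163785)/3 = 0.172650
T(2,2) = 0.172650 + (0.172650 − 0.173010)/15 = 0.172626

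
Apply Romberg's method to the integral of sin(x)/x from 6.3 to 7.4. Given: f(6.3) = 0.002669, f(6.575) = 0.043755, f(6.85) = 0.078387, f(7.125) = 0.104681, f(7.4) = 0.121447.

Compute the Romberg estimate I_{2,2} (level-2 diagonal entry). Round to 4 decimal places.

0.0802

I_{0,0} (trapezoid, 1 panel, h=1.1000): 0.068264
I_{1,0} (trapezoid, 2 panels, h=0.5500): 0.077245
I_{2,0} (trapezoid, 4 panels, h=0.2750): 0.079442
I_{1,1} = 0.077245 + (0.077245 − 0.068264)/3 = 0.080239
I_{2,1} = 0.079442 + (0.079442 − 0.077245)/3 = 0.080174
I_{2,2} = 0.080174 + (0.080174 − 0.080239)/15 = 0.080170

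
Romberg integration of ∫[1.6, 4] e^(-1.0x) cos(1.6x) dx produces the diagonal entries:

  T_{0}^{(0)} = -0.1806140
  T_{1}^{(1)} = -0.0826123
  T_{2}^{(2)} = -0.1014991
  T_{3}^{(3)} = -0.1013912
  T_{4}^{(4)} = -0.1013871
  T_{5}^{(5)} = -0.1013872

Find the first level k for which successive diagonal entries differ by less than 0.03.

k = 2

|T_{1}^{(1)} − T_{0}^{(0)}| = 0.0980017 ≥ 0.03
|T_{2}^{(2)} − T_{1}^{(1)}| = 0.0188868 < 0.03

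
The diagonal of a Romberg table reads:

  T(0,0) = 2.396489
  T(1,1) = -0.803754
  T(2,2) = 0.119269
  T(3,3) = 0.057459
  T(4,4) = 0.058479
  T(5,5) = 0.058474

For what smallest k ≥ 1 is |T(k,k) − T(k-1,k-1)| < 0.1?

k = 3

|T(1,1) − T(0,0)| = 3.200243 ≥ 0.1
|T(2,2) − T(1,1)| = 0.923023 ≥ 0.1
|T(3,3) − T(2,2)| = 0.061810 < 0.1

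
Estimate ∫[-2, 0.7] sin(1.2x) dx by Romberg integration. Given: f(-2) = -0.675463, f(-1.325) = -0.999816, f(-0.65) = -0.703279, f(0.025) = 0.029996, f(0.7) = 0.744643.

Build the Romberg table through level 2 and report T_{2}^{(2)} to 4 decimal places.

T_{0}^{(0)} (trapezoid, 1 panel, h=2.7000): 0.093393
T_{1}^{(0)} (trapezoid, 2 panels, h=1.3500): -0.902730
T_{2}^{(0)} (trapezoid, 4 panels, h=0.6750): -1.105994
T_{1}^{(1)} = -0.902730 + (-0.902730 − 0.093393)/3 = -1.234771
T_{2}^{(1)} = -1.105994 + (-1.105994 − (-0.902730))/3 = -1.173749
T_{2}^{(2)} = -1.173749 + (-1.173749 − (-1.234771))/15 = -1.169681

-1.1697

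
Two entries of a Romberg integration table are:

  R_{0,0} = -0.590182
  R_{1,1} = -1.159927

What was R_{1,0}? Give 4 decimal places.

-1.0175

From R_{1,1} = (4·R_{1,0} − R_{0,0})/3, solve for R_{1,0}:
4·R_{1,0} = 3·(-1.159927) + (-0.590182) = -4.069963
R_{1,0} = -1.017491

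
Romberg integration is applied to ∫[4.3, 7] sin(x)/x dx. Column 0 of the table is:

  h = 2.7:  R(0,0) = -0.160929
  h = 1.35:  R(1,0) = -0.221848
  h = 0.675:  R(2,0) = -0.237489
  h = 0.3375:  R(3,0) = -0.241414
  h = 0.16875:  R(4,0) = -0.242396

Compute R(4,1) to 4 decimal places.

Richardson extrapolation on the trapezoidal column (denominator 4−1=3):
R(4,1) = (4·(-0.242396) − (-0.241414)) / 3 = -0.242723

-0.2427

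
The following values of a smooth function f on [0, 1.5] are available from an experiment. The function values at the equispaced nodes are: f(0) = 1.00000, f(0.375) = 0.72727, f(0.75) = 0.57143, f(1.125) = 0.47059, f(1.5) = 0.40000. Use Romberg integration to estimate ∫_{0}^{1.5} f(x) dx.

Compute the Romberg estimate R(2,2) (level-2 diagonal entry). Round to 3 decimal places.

0.916

R(0,0) (trapezoid, 1 panel, h=1.5000): 1.05000
R(1,0) (trapezoid, 2 panels, h=0.7500): 0.95357
R(2,0) (trapezoid, 4 panels, h=0.3750): 0.92598
R(1,1) = 0.95357 + (0.95357 − 1.05000)/3 = 0.92143
R(2,1) = 0.92598 + (0.92598 − 0.95357)/3 = 0.91678
R(2,2) = 0.91678 + (0.91678 − 0.92143)/15 = 0.91647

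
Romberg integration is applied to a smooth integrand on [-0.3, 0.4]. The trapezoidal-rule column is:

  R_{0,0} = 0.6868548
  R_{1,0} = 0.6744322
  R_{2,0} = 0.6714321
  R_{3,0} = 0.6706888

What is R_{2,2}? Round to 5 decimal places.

R_{1,1} = (4·0.6744322 − 0.6868548) / 3 = 0.6702913
R_{2,1} = (4·0.6714321 − 0.6744322) / 3 = 0.6704321
R_{2,2} = 0.6704321 + (0.6704321 − 0.6702913)/15 = 0.6704415

0.67044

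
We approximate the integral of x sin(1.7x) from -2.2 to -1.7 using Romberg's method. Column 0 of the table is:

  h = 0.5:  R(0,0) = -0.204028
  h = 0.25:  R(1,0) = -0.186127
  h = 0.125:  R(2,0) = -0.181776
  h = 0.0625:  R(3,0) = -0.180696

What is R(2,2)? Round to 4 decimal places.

R(1,1) = (4·(-0.186127) − (-0.204028)) / 3 = -0.180160
R(2,1) = -0.181776 + (-0.181776 − (-0.186127))/3 = -0.180326
R(2,2) = -0.180326 + (-0.180326 − (-0.180160))/15 = -0.180337

-0.1803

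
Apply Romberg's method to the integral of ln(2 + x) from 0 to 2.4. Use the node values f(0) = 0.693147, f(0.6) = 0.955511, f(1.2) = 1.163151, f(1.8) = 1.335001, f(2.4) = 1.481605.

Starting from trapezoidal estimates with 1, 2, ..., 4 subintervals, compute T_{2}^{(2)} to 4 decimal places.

T_{0}^{(0)} (trapezoid, 1 panel, h=2.4000): 2.609702
T_{1}^{(0)} (trapezoid, 2 panels, h=1.2000): 2.700632
T_{2}^{(0)} (trapezoid, 4 panels, h=0.6000): 2.724623
T_{1}^{(1)} = 2.700632 + (2.700632 − 2.609702)/3 = 2.730942
T_{2}^{(1)} = 2.724623 + (2.724623 − 2.700632)/3 = 2.732620
T_{2}^{(2)} = 2.732620 + (2.732620 − 2.730942)/15 = 2.732732

2.7327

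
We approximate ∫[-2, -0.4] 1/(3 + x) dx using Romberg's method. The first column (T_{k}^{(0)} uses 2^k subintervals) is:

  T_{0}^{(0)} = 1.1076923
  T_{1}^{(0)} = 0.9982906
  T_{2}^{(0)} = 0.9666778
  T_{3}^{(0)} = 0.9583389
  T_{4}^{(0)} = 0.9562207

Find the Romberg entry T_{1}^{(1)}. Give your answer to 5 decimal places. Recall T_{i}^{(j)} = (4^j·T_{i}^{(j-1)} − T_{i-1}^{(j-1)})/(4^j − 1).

Richardson extrapolation on the trapezoidal column (denominator 4−1=3):
T_{1}^{(1)} = (4·0.9982906 − 1.1076923) / 3 = 0.9618234

0.96182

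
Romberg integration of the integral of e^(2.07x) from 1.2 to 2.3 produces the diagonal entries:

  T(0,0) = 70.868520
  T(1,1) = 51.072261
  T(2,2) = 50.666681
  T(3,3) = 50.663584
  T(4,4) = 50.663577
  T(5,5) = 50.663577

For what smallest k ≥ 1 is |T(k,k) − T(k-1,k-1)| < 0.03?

|T(1,1) − T(0,0)| = 19.796259 ≥ 0.03
|T(2,2) − T(1,1)| = 0.405580 ≥ 0.03
|T(3,3) − T(2,2)| = 0.003097 < 0.03

k = 3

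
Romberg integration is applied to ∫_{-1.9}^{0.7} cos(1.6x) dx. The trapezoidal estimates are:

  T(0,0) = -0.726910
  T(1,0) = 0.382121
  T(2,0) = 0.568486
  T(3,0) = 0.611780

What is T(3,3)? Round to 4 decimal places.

T(1,1) = (4·0.382121 − (-0.726910)) / 3 = 0.751798
T(2,1) = 0.568486 + (0.568486 − 0.382121)/3 = 0.630608
T(3,1) = (4·0.611780 − 0.568486) / 3 = 0.626211
T(2,2) = 0.630608 + (0.630608 − 0.751798)/15 = 0.622529
T(3,2) = 0.626211 + (0.626211 − 0.630608)/15 = 0.625918
T(3,3) = 0.625918 + (0.625918 − 0.622529)/63 = 0.625972

0.6260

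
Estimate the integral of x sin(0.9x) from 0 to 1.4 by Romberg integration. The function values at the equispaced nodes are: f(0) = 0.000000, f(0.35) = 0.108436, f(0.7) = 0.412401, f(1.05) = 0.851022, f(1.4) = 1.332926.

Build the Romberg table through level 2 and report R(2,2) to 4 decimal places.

R(0,0) (trapezoid, 1 panel, h=1.4000): 0.933048
R(1,0) (trapezoid, 2 panels, h=0.7000): 0.755205
R(2,0) (trapezoid, 4 panels, h=0.3500): 0.713413
R(1,1) = 0.755205 + (0.755205 − 0.933048)/3 = 0.695924
R(2,1) = 0.713413 + (0.713413 − 0.755205)/3 = 0.699482
R(2,2) = 0.699482 + (0.699482 − 0.695924)/15 = 0.699719

0.6997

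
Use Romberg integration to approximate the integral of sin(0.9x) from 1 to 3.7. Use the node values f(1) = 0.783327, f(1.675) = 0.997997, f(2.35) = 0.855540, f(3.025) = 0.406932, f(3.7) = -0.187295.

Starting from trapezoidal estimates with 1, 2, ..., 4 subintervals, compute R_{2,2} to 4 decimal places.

R_{0,0} (trapezoid, 1 panel, h=2.7000): 0.804643
R_{1,0} (trapezoid, 2 panels, h=1.3500): 1.557301
R_{2,0} (trapezoid, 4 panels, h=0.6750): 1.726977
R_{1,1} = 1.557301 + (1.557301 − 0.804643)/3 = 1.808187
R_{2,1} = 1.726977 + (1.726977 − 1.557301)/3 = 1.783536
R_{2,2} = 1.783536 + (1.783536 − 1.808187)/15 = 1.781893

1.7819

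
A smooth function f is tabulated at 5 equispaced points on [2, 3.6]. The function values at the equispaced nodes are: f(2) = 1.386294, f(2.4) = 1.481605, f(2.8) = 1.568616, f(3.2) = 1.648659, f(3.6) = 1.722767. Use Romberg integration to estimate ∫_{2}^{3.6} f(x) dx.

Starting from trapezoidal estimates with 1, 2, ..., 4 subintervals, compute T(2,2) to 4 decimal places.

T(0,0) (trapezoid, 1 panel, h=1.6000): 2.487249
T(1,0) (trapezoid, 2 panels, h=0.8000): 2.498517
T(2,0) (trapezoid, 4 panels, h=0.4000): 2.501364
T(1,1) = 2.498517 + (2.498517 − 2.487249)/3 = 2.502273
T(2,1) = 2.501364 + (2.501364 − 2.498517)/3 = 2.502313
T(2,2) = 2.502313 + (2.502313 − 2.502273)/15 = 2.502316

2.5023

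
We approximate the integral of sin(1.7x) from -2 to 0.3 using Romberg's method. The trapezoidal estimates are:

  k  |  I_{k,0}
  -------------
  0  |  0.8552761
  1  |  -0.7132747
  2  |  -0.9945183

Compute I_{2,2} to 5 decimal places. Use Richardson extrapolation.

-1.07841

I_{1,1} = -0.7132747 + (-0.7132747 − 0.8552761)/3 = -1.2361250
I_{2,1} = (4·(-0.9945183) − (-0.7132747)) / 3 = -1.0882662
I_{2,2} = -1.0882662 + (-1.0882662 − (-1.2361250))/15 = -1.0784089
(Column j=1 coincides with Simpson's rule on the same nodes.)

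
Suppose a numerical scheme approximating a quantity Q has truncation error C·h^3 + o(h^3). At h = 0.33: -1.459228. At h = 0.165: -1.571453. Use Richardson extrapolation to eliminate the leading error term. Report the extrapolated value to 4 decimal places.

The leading error scales as h^3; refining by a factor of 2 reduces it by 2^3 = 8.
Extrapolated value = (8·A(h/2) − A(h)) / (8 − 1)
= (8·(-1.571453) − (-1.459228)) / 7
= -11.112396 / 7 = -1.587485

-1.5875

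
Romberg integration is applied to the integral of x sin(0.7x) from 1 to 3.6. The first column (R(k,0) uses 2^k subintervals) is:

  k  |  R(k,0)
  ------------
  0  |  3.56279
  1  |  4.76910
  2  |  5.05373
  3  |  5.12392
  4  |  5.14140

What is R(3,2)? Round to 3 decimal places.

Richardson extrapolation on the trapezoidal column (denominator 4−1=3):
R(2,1) = (4·5.05373 − 4.76910) / 3 = 5.14861
R(3,1) = (4·5.12392 − 5.05373) / 3 = 5.14732
R(3,2) = (16·5.14732 − 5.14861) / 15 = 5.14723

5.147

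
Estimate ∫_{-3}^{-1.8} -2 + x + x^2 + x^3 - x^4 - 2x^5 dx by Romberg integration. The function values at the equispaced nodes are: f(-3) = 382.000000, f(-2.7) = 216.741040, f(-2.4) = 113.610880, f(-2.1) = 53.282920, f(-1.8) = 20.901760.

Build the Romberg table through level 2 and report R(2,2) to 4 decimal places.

170.9921

R(0,0) (trapezoid, 1 panel, h=1.2000): 241.741056
R(1,0) (trapezoid, 2 panels, h=0.6000): 189.037056
R(2,0) (trapezoid, 4 panels, h=0.3000): 175.525716
R(1,1) = 189.037056 + (189.037056 − 241.741056)/3 = 171.469056
R(2,1) = 175.525716 + (175.525716 − 189.037056)/3 = 171.021936
R(2,2) = 171.021936 + (171.021936 − 171.469056)/15 = 170.992128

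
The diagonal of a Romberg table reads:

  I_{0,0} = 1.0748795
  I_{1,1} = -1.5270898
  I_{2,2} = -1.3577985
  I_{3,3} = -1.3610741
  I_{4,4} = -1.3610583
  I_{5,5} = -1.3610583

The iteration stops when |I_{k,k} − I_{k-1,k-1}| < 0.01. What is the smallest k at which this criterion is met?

|I_{1,1} − I_{0,0}| = 2.6019693 ≥ 0.01
|I_{2,2} − I_{1,1}| = 0.1692913 ≥ 0.01
|I_{3,3} − I_{2,2}| = 0.0032756 < 0.01

k = 3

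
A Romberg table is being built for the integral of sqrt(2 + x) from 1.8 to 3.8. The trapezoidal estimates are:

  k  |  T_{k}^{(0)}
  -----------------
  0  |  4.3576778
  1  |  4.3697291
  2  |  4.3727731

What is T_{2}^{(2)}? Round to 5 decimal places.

4.37379

T_{1}^{(1)} = (4·4.3697291 − 4.3576778) / 3 = 4.3737462
T_{2}^{(1)} = 4.3727731 + (4.3727731 − 4.3697291)/3 = 4.3737878
T_{2}^{(2)} = (16·4.3737878 − 4.3737462) / 15 = 4.3737906
(Column j=1 coincides with Simpson's rule on the same nodes.)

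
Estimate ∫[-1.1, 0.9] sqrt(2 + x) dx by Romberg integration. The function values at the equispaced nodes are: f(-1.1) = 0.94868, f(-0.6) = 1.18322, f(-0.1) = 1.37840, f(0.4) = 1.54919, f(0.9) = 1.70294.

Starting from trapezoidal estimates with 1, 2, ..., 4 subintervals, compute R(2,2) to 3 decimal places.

R(0,0) (trapezoid, 1 panel, h=2.0000): 2.65162
R(1,0) (trapezoid, 2 panels, h=1.0000): 2.70421
R(2,0) (trapezoid, 4 panels, h=0.5000): 2.71831
R(1,1) = 2.70421 + (2.70421 − 2.65162)/3 = 2.72174
R(2,1) = 2.71831 + (2.71831 − 2.70421)/3 = 2.72301
R(2,2) = 2.72301 + (2.72301 − 2.72174)/15 = 2.72309

2.723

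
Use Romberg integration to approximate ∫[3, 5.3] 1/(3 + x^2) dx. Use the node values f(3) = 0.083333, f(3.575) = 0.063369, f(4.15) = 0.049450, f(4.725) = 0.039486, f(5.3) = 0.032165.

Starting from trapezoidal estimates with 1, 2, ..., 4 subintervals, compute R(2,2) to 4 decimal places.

0.1199

R(0,0) (trapezoid, 1 panel, h=2.3000): 0.132823
R(1,0) (trapezoid, 2 panels, h=1.1500): 0.123279
R(2,0) (trapezoid, 4 panels, h=0.5750): 0.120781
R(1,1) = 0.123279 + (0.123279 − 0.132823)/3 = 0.120098
R(2,1) = 0.120781 + (0.120781 − 0.123279)/3 = 0.119948
R(2,2) = 0.119948 + (0.119948 − 0.120098)/15 = 0.119938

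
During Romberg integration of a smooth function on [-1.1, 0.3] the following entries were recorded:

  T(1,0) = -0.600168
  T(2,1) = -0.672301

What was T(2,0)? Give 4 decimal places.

-0.6543

From T(2,1) = (4·T(2,0) − T(1,0))/3, solve for T(2,0):
4·T(2,0) = 3·(-0.672301) + (-0.600168) = -2.617071
T(2,0) = -0.654268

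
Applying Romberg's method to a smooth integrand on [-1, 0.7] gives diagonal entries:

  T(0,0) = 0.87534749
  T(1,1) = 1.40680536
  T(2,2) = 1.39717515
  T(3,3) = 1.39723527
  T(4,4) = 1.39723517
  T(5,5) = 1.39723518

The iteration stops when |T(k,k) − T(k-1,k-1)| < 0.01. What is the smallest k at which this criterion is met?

|T(1,1) − T(0,0)| = 0.53145787 ≥ 0.01
|T(2,2) − T(1,1)| = 0.00963021 < 0.01

k = 2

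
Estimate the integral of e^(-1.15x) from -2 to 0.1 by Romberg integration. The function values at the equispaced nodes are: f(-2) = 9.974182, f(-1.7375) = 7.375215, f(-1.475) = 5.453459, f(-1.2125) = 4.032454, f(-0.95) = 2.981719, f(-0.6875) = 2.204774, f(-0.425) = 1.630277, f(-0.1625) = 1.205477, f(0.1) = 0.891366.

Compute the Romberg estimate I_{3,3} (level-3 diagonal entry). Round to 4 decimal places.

I_{0,0} (trapezoid, 1 panel, h=2.1000): 11.408825
I_{1,0} (trapezoid, 2 panels, h=1.0500): 8.835218
I_{2,0} (trapezoid, 4 panels, h=0.5250): 8.136570
I_{3,0} (trapezoid, 8 panels, h=0.2625): 7.957989
I_{1,1} = 8.835218 + (8.835218 − 11.408825)/3 = 7.977349
I_{2,1} = 8.136570 + (8.136570 − 8.835218)/3 = 7.903687
I_{3,1} = 7.957989 + (7.957989 − 8.136570)/3 = 7.898462
I_{2,2} = 7.903687 + (7.903687 − 7.977349)/15 = 7.898776
I_{3,2} = 7.898462 + (7.898462 − 7.903687)/15 = 7.898114
I_{3,3} = 7.898114 + (7.898114 − 7.898776)/63 = 7.898103

7.8981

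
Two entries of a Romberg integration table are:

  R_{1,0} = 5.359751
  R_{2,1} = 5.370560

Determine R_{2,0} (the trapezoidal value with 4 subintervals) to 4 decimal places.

5.3679

From R_{2,1} = (4·R_{2,0} − R_{1,0})/3, solve for R_{2,0}:
4·R_{2,0} = 3·5.370560 + 5.359751 = 21.471431
R_{2,0} = 5.367858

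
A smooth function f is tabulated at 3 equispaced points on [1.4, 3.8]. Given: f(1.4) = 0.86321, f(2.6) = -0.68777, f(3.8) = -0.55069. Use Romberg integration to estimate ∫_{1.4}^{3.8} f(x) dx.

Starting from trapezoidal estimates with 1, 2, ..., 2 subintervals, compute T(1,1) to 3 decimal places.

T(0,0) (trapezoid, 1 panel, h=2.4000): 0.37502
T(1,0) (trapezoid, 2 panels, h=1.2000): -0.63781
T(1,1) = -0.63781 + (-0.63781 − 0.37502)/3 = -0.97542

-0.975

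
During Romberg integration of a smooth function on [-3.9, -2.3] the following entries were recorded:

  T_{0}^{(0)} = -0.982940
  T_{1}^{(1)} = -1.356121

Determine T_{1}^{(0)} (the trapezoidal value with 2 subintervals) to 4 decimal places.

-1.2628

From T_{1}^{(1)} = (4·T_{1}^{(0)} − T_{0}^{(0)})/3, solve for T_{1}^{(0)}:
4·T_{1}^{(0)} = 3·(-1.356121) + (-0.982940) = -5.051303
T_{1}^{(0)} = -1.262826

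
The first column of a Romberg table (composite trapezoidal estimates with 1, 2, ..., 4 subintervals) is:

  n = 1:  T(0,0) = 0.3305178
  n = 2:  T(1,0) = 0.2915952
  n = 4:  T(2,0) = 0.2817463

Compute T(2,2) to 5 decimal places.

0.27845

Richardson extrapolation on the trapezoidal column (denominator 4−1=3):
T(1,1) = (4·0.2915952 − 0.3305178) / 3 = 0.2786210
T(2,1) = 0.2817463 + (0.2817463 − 0.2915952)/3 = 0.2784633
T(2,2) = (16·0.2784633 − 0.2786210) / 15 = 0.2784528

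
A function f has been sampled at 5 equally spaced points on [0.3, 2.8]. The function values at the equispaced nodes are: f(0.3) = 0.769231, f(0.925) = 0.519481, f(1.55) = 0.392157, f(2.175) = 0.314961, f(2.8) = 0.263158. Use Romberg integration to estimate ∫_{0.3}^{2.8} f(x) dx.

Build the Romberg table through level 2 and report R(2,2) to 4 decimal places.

1.0732

R(0,0) (trapezoid, 1 panel, h=2.5000): 1.290486
R(1,0) (trapezoid, 2 panels, h=1.2500): 1.135439
R(2,0) (trapezoid, 4 panels, h=0.6250): 1.089246
R(1,1) = 1.135439 + (1.135439 − 1.290486)/3 = 1.083757
R(2,1) = 1.089246 + (1.089246 − 1.135439)/3 = 1.073848
R(2,2) = 1.073848 + (1.073848 − 1.083757)/15 = 1.073187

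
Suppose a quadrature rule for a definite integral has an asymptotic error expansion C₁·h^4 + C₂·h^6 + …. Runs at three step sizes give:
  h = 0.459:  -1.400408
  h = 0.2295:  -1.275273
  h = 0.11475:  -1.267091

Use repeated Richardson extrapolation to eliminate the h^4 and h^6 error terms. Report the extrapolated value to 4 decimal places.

-1.2665

First eliminate the h^4 term (factor 2^4 = 16):
  B₁ = (16·(-1.275273) − (-1.400408))/15 = -1.266931
  B₂ = (16·(-1.267091) − (-1.275273))/15 = -1.266546
Then eliminate the h^6 term (factor 2^6 = 64):
  (64·(-1.266546) − (-1.266931))/63 = -1.266540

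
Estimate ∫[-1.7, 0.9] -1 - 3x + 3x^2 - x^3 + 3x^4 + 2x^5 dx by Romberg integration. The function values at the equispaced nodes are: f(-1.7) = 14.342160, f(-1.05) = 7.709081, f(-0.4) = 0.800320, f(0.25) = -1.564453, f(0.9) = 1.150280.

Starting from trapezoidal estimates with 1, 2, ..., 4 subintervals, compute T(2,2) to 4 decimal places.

T(0,0) (trapezoid, 1 panel, h=2.6000): 20.140172
T(1,0) (trapezoid, 2 panels, h=1.3000): 11.110502
T(2,0) (trapezoid, 4 panels, h=0.6500): 9.549259
T(1,1) = 11.110502 + (11.110502 − 20.140172)/3 = 8.100612
T(2,1) = 9.549259 + (9.549259 − 11.110502)/3 = 9.028845
T(2,2) = 9.028845 + (9.028845 − 8.100612)/15 = 9.090727

9.0907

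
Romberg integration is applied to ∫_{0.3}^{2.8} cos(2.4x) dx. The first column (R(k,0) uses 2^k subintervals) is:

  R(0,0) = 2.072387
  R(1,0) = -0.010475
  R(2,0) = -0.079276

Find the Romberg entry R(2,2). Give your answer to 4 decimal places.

Richardson extrapolation on the trapezoidal column (denominator 4−1=3):
R(1,1) = (4·(-0.010475) − 2.072387) / 3 = -0.704762
R(2,1) = -0.079276 + (-0.079276 − (-0.010475))/3 = -0.102210
R(2,2) = (16·(-0.102210) − (-0.704762)) / 15 = -0.062040

-0.0620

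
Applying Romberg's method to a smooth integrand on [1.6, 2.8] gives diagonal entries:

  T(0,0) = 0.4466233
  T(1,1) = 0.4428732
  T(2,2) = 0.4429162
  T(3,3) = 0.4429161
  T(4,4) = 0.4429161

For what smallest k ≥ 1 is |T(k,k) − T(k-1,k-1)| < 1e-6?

k = 3

|T(1,1) − T(0,0)| = 0.0037501 ≥ 1e-6
|T(2,2) − T(1,1)| = 0.0000430 ≥ 1e-6
|T(3,3) − T(2,2)| = 0.0000001 < 1e-6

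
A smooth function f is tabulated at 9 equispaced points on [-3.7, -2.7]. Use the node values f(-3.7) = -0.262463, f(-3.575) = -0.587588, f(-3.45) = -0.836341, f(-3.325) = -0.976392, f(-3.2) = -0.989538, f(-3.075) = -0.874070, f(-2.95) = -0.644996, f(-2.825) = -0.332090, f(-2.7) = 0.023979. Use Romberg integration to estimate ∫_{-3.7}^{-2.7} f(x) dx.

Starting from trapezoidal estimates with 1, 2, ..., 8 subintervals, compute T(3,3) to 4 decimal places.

-0.6775

T(0,0) (trapezoid, 1 panel, h=1.0000): -0.119242
T(1,0) (trapezoid, 2 panels, h=0.5000): -0.554390
T(2,0) (trapezoid, 4 panels, h=0.2500): -0.647529
T(3,0) (trapezoid, 8 panels, h=0.1250): -0.670032
T(1,1) = -0.554390 + (-0.554390 − (-0.119242))/3 = -0.699439
T(2,1) = -0.647529 + (-0.647529 − (-0.554390))/3 = -0.678575
T(3,1) = -0.670032 + (-0.670032 − (-0.647529))/3 = -0.677533
T(2,2) = -0.678575 + (-0.678575 − (-0.699439))/15 = -0.677184
T(3,2) = -0.677533 + (-0.677533 − (-0.678575))/15 = -0.677464
T(3,3) = -0.677464 + (-0.677464 − (-0.677184))/63 = -0.677468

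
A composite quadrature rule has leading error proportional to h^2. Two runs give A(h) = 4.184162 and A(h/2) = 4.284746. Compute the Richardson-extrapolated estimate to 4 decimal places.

4.3183

Extrapolated value = (4·A(h/2) − A(h)) / (4 − 1)
= (4·4.284746 − 4.184162) / 3
= 12.954822 / 3 = 4.318274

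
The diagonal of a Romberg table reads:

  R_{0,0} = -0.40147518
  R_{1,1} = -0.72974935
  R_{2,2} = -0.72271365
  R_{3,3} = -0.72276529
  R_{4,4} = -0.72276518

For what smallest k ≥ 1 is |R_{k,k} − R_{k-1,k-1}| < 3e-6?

k = 4

|R_{1,1} − R_{0,0}| = 0.32827417 ≥ 3e-6
|R_{2,2} − R_{1,1}| = 0.00703570 ≥ 3e-6
|R_{3,3} − R_{2,2}| = 0.00005164 ≥ 3e-6
|R_{4,4} − R_{3,3}| = 0.00000011 < 3e-6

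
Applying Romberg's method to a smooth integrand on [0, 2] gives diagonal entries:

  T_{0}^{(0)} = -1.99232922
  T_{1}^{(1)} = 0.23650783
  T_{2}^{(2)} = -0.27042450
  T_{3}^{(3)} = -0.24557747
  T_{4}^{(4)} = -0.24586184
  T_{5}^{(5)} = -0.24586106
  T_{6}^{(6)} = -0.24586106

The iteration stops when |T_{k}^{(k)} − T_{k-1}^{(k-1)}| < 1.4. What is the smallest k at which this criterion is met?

|T_{1}^{(1)} − T_{0}^{(0)}| = 2.22883705 ≥ 1.4
|T_{2}^{(2)} − T_{1}^{(1)}| = 0.50693233 < 1.4

k = 2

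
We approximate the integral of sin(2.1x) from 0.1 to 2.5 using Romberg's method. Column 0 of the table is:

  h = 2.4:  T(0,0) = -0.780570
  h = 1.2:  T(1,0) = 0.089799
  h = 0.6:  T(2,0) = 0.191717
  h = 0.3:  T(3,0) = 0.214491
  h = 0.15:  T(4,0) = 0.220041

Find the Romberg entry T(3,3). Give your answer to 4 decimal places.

T(1,1) = 0.089799 + (0.089799 − (-0.780570))/3 = 0.379922
T(2,1) = (4·0.191717 − 0.089799) / 3 = 0.225690
T(3,1) = (4·0.214491 − 0.191717) / 3 = 0.222082
T(2,2) = 0.225690 + (0.225690 − 0.379922)/15 = 0.215408
T(3,2) = (16·0.222082 − 0.225690) / 15 = 0.221841
T(3,3) = 0.221841 + (0.221841 − 0.215408)/63 = 0.221943

0.2219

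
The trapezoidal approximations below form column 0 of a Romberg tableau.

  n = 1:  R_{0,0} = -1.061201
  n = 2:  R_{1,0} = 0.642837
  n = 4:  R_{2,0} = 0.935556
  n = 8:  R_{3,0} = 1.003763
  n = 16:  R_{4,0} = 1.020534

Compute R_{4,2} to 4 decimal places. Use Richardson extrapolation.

1.0261

Richardson extrapolation on the trapezoidal column (denominator 4−1=3):
R_{3,1} = 1.003763 + (1.003763 − 0.935556)/3 = 1.026499
R_{4,1} = (4·1.020534 − 1.003763) / 3 = 1.026124
R_{4,2} = 1.026124 + (1.026124 − 1.026499)/15 = 1.026099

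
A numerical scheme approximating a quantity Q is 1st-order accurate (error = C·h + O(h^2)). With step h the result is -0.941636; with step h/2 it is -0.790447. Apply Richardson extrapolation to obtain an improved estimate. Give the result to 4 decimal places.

Extrapolated value = (2·A(h/2) − A(h)) / (2 − 1)
= (2·(-0.790447) − (-0.941636)) / 1
= -0.639258 / 1 = -0.639258

-0.6393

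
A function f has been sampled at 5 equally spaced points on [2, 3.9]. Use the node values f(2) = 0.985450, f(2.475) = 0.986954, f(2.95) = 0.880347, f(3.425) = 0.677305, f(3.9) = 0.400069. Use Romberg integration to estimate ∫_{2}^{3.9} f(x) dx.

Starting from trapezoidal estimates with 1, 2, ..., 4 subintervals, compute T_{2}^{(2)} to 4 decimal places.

1.5521

T_{0}^{(0)} (trapezoid, 1 panel, h=1.9000): 1.316243
T_{1}^{(0)} (trapezoid, 2 panels, h=0.9500): 1.494451
T_{2}^{(0)} (trapezoid, 4 panels, h=0.4750): 1.537749
T_{1}^{(1)} = 1.494451 + (1.494451 − 1.316243)/3 = 1.553854
T_{2}^{(1)} = 1.537749 + (1.537749 − 1.494451)/3 = 1.552182
T_{2}^{(2)} = 1.552182 + (1.552182 − 1.553854)/15 = 1.552071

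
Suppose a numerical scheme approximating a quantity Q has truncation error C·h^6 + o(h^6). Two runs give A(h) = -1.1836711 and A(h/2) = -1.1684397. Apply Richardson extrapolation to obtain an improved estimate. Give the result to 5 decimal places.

-1.16820

The leading error scales as h^6; refining by a factor of 2 reduces it by 2^6 = 64.
Extrapolated value = (64·A(h/2) − A(h)) / (64 − 1)
= (64·(-1.1684397) − (-1.1836711)) / 63
= -73.5964697 / 63 = -1.1681979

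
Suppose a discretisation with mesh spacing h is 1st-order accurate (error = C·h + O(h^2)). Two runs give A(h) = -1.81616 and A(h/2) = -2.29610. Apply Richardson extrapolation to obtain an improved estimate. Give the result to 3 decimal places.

-2.776

Extrapolated value = (2·A(h/2) − A(h)) / (2 − 1)
= (2·(-2.29610) − (-1.81616)) / 1
= -2.77604 / 1 = -2.77604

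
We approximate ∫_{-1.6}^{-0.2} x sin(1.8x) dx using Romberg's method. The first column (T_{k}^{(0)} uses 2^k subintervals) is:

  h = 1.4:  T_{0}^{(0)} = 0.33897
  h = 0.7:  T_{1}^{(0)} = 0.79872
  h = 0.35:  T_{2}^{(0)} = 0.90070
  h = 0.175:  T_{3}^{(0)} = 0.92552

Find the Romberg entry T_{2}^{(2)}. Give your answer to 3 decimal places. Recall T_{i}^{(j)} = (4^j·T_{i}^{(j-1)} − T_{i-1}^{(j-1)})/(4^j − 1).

Richardson extrapolation on the trapezoidal column (denominator 4−1=3):
T_{1}^{(1)} = (4·0.79872 − 0.33897) / 3 = 0.95197
T_{2}^{(1)} = 0.90070 + (0.90070 − 0.79872)/3 = 0.93469
T_{2}^{(2)} = 0.93469 + (0.93469 − 0.95197)/15 = 0.93354

0.934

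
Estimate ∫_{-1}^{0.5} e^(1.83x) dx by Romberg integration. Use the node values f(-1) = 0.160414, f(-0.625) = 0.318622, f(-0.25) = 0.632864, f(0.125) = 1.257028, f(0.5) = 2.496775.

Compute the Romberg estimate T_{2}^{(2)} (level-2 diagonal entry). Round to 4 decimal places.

1.2769

T_{0}^{(0)} (trapezoid, 1 panel, h=1.5000): 1.992892
T_{1}^{(0)} (trapezoid, 2 panels, h=0.7500): 1.471094
T_{2}^{(0)} (trapezoid, 4 panels, h=0.3750): 1.326416
T_{1}^{(1)} = 1.471094 + (1.471094 − 1.992892)/3 = 1.297161
T_{2}^{(1)} = 1.326416 + (1.326416 − 1.471094)/3 = 1.278190
T_{2}^{(2)} = 1.278190 + (1.278190 − 1.297161)/15 = 1.276925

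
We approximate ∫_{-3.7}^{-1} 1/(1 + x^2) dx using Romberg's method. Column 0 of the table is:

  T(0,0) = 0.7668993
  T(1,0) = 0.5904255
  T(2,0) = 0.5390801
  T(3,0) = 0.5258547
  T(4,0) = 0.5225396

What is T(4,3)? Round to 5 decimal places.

0.52143

Richardson extrapolation on the trapezoidal column (denominator 4−1=3):
T(2,1) = (4·0.5390801 − 0.5904255) / 3 = 0.5219650
T(3,1) = (4·0.5258547 − 0.5390801) / 3 = 0.5214462
T(4,1) = (4·0.5225396 − 0.5258547) / 3 = 0.5214346
T(3,2) = 0.5214462 + (0.5214462 − 0.5219650)/15 = 0.5214116
T(4,2) = (16·0.5214346 − 0.5214462) / 15 = 0.5214338
T(4,3) = 0.5214338 + (0.5214338 − 0.5214116)/63 = 0.5214342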